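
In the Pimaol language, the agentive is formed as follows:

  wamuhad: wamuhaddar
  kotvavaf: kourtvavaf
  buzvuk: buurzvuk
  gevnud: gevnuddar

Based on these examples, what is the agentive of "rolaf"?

rourlaf

"rolaf" ends in -f. The one such stem in the data (kotvavaf → kourtvavaf) inserts -ur- after the first vowel (as does buzvuk), so the same rule applies.
The other pattern: stems ending in -d double the final consonant and add -ar.
So rolaf → rourlaf.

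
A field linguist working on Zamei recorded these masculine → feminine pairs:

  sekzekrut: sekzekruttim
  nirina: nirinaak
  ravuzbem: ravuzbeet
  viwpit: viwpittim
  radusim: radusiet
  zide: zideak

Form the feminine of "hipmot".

viwpit and radusim both have last vowel 'i' yet inflect differently (viwpittim, radusiet), so the last vowel is not what conditions the rule; the final letter is.
"hipmot" ends in -t. The stems ending in -t (viwpit → viwpittim, sekzekrut → sekzekruttim) double the final consonant and add -im.
The other patterns: stems ending in -m drop the final letter and add -et; stems ending in -a or -e add -ak.
So hipmot → hipmottim.

hipmottim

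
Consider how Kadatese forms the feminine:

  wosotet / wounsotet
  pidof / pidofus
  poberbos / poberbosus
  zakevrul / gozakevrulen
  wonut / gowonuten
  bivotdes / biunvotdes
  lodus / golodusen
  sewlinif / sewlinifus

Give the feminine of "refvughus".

gorefvughusen

lodus and poberbos both end in -s yet inflect differently (golodusen, poberbosus), so the final letter is not what conditions the rule; the last vowel is.
"refvughus" has last vowel 'u'. The stems whose last vowel is 'u' (wonut → gowonuten, lodus → golodusen, zakevrul → gozakevrulen) add go- … -en around the stem.
So refvughus → gorefvughusen.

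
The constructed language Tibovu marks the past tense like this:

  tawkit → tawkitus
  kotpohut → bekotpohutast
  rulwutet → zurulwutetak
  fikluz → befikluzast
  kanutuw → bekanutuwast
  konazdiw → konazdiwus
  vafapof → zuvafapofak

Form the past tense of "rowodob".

zurowodobak

tawkit and kotpohut both end in -t yet inflect differently (tawkitus, bekotpohutast), so the final letter is not what conditions the rule; the last vowel is.
"rowodob" has last vowel 'o'. The one such stem in the data (vafapof → zuvafapofak) adds zu- … -ak around the stem, so the same rule applies.
So rowodob → zurowodobak.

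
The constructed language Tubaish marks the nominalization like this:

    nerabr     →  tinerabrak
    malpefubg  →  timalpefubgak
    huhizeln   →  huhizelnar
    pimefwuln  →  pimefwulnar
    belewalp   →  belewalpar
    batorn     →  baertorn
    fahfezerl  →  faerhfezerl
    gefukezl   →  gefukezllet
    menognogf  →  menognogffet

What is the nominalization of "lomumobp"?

huhizeln and batorn both end in -n yet inflect differently (huhizelnar, baertorn), so the final letter is not what conditions the rule; the second-to-last letter is.
"lomumobp" has second-to-last letter 'b'. The stems whose second-to-last letter is 'b' (nerabr → tinerabrak, malpefubg → timalpefubgak) add ti- … -ak around the stem.
The other patterns: stems whose second-to-last letter is 'l' add -ar; stems whose second-to-last letter is 'r' insert -er- after the first vowel; stems whose second-to-last letter is 'g' or 'z' double the final consonant and add -et.
So lomumobp → tilomumobpak.

tilomumobpak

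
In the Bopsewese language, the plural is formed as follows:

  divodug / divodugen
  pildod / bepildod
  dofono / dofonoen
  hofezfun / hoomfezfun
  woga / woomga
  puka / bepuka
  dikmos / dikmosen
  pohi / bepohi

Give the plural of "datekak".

puka and woga both end in -a yet inflect differently (bepuka, woomga), so the final letter is not what conditions the rule; the first letter is.
"datekak" begins with d-. The stems beginning with d- (divodug → divodugen, dofono → dofonoen, dikmos → dikmosen) add -en.
The other patterns: stems beginning with p- add the prefix be-; stems beginning with h- or w- insert -om- after the first vowel.
So datekak → datekaken.

datekaken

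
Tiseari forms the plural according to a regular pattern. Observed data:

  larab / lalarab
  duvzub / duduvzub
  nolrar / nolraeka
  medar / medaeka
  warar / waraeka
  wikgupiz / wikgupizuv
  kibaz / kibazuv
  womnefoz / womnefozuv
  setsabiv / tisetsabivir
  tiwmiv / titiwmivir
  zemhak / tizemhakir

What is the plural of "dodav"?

tidodavir

larab and nolrar both have last vowel 'a' yet inflect differently (lalarab, nolraeka), so the last vowel is not what conditions the rule; the final letter is.
"dodav" ends in -v. The stems ending in -v (setsabiv → tisetsabivir, tiwmiv → titiwmivir) add ti- … -ir around the stem.
So dodav → tidodavir.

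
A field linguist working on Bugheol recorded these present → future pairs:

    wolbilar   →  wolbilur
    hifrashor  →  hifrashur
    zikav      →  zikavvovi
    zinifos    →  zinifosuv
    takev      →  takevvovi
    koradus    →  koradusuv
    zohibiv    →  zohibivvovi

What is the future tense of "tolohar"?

tolohur

zinifos and hifrashor both have last vowel 'o' yet inflect differently (zinifosuv, hifrashur), so the last vowel is not what conditions the rule; the final letter is.
"tolohar" ends in -r. The stems ending in -r (hifrashor → hifrashur, wolbilar → wolbilur) change the last vowel to 'u'.
So tolohar → tolohur.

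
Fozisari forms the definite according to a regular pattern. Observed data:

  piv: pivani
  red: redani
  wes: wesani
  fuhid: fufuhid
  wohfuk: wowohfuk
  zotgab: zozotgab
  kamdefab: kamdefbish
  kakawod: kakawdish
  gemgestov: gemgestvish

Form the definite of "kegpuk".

kekegpuk

red and fuhid both end in -d yet inflect differently (redani, fufuhid), so the final letter is not what conditions the rule; the number of vowels is.
"kegpuk" has 2 vowels. The stems with 2 vowels (fuhid → fufuhid, wohfuk → wowohfuk, zotgab → zozotgab) repeat the first consonant+vowel as a prefix.
The other patterns: stems with 1 vowel add -ani; stems with 3 vowels delete the last vowel and add -ish.
So kegpuk → kekegpuk.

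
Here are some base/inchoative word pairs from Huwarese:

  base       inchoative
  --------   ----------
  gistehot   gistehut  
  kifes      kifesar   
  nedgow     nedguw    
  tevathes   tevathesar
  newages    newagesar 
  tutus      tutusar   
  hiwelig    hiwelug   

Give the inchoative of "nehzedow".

nehzeduw

newages and nedgow both begin with n- yet inflect differently (newagesar, nedguw), so the first letter is not what conditions the rule; the final letter is.
"nehzedow" ends in -w. The one such stem in the data (nedgow → nedguw) changes the last vowel to 'u' (as do hiwelig, gistehot), so the same rule applies.
The other pattern: stems ending in -s add -ar.
So nehzedow → nehzeduw.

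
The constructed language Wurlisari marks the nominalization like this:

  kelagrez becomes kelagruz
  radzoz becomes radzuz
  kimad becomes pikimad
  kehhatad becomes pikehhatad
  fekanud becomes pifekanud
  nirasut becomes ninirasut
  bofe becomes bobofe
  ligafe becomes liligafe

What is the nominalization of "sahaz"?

sahuz

"sahaz" ends in -z. The stems ending in -z (kelagrez → kelagruz, radzoz → radzuz) change the last vowel to 'u'.
So sahaz → sahuz.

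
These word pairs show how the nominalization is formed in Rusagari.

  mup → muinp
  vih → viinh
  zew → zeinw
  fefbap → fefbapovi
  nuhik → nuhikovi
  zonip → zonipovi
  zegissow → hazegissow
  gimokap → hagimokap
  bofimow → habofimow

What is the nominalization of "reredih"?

mup and fefbap both end in -p yet inflect differently (muinp, fefbapovi), so the final letter is not what conditions the rule; the number of vowels is.
"reredih" has 3 vowels. The stems with 3 vowels (zegissow → hazegissow, gimokap → hagimokap, bofimow → habofimow) add the prefix ha-.
So reredih → hareredih.

hareredih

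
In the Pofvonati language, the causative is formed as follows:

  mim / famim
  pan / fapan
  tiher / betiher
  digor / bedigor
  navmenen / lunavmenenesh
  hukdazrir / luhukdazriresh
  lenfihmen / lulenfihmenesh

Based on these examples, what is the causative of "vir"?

favir

pan and navmenen both end in -n yet inflect differently (fapan, lunavmenenesh), so the final letter is not what conditions the rule; the number of vowels is.
"vir" has 1 vowel. The stems with 1 vowel (mim → famim, pan → fapan) add the prefix fa-.
So vir → favir.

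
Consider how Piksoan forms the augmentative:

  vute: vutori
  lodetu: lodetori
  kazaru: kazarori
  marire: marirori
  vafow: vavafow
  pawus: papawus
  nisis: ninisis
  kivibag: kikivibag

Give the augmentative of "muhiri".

"muhiri" ends in a vowel. The stems ending in a vowel (vute → vutori, lodetu → lodetori, kazaru → kazarori) drop the final letter and add -ori.
The other pattern: stems ending in a consonant repeat the first consonant+vowel as a prefix.
So muhiri → muhirori.

muhirori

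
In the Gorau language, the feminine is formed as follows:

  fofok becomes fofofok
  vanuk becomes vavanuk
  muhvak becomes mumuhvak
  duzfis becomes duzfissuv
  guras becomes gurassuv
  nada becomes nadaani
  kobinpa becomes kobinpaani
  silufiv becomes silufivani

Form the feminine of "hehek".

muhvak and guras both have last vowel 'a' yet inflect differently (mumuhvak, gurassuv), so the last vowel is not what conditions the rule; the final letter is.
"hehek" ends in -k. The stems ending in -k (fofok → fofofok, vanuk → vavanuk, muhvak → mumuhvak) repeat the first consonant+vowel as a prefix.
The other patterns: stems ending in -s double the final consonant and add -uv; stems ending in -a or -v add -ani.
So hehek → hehehek.

hehehek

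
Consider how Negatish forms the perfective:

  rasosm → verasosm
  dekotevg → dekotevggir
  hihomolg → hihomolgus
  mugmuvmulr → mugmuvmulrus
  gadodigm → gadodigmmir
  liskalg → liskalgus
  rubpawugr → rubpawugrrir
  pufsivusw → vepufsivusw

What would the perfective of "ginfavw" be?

ginfavwwir

"ginfavw" has second-to-last letter 'v'. The one such stem in the data (dekotevg → dekotevggir) doubles the final consonant and adds -ir (as do rubpawugr, gadodigm), so the same rule applies.
So ginfavw → ginfavwwir.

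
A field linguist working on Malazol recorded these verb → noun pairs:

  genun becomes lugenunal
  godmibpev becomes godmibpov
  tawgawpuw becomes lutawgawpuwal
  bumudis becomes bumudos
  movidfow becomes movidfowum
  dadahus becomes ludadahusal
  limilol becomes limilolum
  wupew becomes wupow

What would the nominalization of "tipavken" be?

"tipavken" has last vowel 'e'. The stems whose last vowel is 'e' (godmibpev → godmibpov, wupew → wupow) change the last vowel to 'o'.
The other patterns: stems whose last vowel is 'u' add lu- … -al around the stem; stems whose last vowel is 'o' add -um.
So tipavken → tipavkon.

tipavkon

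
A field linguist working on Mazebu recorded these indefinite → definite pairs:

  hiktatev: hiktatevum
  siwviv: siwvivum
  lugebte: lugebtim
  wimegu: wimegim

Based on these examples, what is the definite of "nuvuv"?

nuvuvum

hiktatev and lugebte both have last vowel 'e' yet inflect differently (hiktatevum, lugebtim), so the last vowel is not what conditions the rule; whether the stem ends in a vowel or a consonant is.
"nuvuv" ends in a consonant. The stems ending in a consonant (hiktatev → hiktatevum, siwviv → siwvivum) add -um.
So nuvuv → nuvuvum.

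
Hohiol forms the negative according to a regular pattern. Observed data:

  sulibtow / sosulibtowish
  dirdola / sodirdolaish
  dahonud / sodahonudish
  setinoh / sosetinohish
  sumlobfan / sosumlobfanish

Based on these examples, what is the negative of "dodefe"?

Every pair shown (sulibtow → sosulibtowish, dirdola → sodirdolaish, dahonud → sodahonudish, …) follows the same rule: add so- … -ish around the stem.
So dodefe → sododefeish.

sododefeish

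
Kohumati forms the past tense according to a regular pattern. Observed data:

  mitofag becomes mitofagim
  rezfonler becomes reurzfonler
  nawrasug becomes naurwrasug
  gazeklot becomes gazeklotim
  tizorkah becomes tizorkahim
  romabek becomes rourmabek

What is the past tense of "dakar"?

"dakar" has last vowel 'a'. The stems whose last vowel is 'a' (tizorkah → tizorkahim, mitofag → mitofagim) add -im.
The other pattern: stems whose last vowel is 'e' or 'u' insert -ur- after the first vowel.
So dakar → dakarim.

dakarim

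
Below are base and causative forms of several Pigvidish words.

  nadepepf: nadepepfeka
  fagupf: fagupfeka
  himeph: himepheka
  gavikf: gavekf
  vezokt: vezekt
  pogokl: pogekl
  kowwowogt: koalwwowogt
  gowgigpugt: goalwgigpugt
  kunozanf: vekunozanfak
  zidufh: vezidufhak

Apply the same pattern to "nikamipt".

nikamipteka

nadepepf and gavikf both end in -f yet inflect differently (nadepepfeka, gavekf), so the final letter is not what conditions the rule; the second-to-last letter is.
"nikamipt" has second-to-last letter 'p'. The stems whose second-to-last letter is 'p' (nadepepf → nadepepfeka, fagupf → fagupfeka, himeph → himepheka) add -eka.
So nikamipt → nikamipteka.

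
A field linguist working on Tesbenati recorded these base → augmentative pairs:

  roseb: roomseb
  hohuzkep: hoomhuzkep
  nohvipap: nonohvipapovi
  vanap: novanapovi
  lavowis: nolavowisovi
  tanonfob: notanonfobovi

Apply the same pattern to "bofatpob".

nobofatpobovi

"bofatpob" has last vowel 'o'. The one such stem in the data (tanonfob → notanonfobovi) adds no- … -ovi around the stem, so the same rule applies.
The other pattern: stems whose last vowel is 'e' insert -om- after the first vowel.
So bofatpob → nobofatpobovi.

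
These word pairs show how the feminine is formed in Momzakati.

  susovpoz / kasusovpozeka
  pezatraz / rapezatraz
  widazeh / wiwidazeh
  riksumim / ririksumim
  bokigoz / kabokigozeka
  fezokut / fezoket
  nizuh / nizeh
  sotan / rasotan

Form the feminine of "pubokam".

rapubokam

widazeh and nizuh both end in -h yet inflect differently (wiwidazeh, nizeh), so the final letter is not what conditions the rule; the last vowel is.
"pubokam" has last vowel 'a'. The stems whose last vowel is 'a' (pezatraz → rapezatraz, sotan → rasotan) add the prefix ra-.
So pubokam → rapubokam.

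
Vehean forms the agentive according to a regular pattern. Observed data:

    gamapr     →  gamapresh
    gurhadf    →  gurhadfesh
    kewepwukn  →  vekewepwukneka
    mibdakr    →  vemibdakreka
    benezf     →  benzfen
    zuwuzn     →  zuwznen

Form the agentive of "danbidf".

"danbidf" has second-to-last letter 'd'. The one such stem in the data (gurhadf → gurhadfesh) adds -esh, so the same rule applies.
The other patterns: stems whose second-to-last letter is 'k' add ve- … -eka around the stem; stems whose second-to-last letter is 'z' delete the last vowel and add -en.
So danbidf → danbidfesh.

danbidfesh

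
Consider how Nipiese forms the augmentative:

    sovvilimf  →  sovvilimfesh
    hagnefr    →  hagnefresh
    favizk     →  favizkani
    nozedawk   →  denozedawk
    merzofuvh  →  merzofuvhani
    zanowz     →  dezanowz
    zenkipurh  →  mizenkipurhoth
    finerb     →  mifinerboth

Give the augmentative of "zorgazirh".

zenkipurh and merzofuvh both end in -h yet inflect differently (mizenkipurhoth, merzofuvhani), so the final letter is not what conditions the rule; the second-to-last letter is.
"zorgazirh" has second-to-last letter 'r'. The stems whose second-to-last letter is 'r' (zenkipurh → mizenkipurhoth, finerb → mifinerboth) add mi- … -oth around the stem.
So zorgazirh → mizorgazirhoth.

mizorgazirhoth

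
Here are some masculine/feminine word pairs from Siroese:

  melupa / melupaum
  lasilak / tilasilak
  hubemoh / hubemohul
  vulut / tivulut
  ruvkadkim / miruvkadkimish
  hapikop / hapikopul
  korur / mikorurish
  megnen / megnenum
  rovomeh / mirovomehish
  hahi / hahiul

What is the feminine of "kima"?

mikimaish

"kima" begins with k-. The one such stem in the data (korur → mikorurish) adds mi- … -ish around the stem, so the same rule applies.
So kima → mikimaish.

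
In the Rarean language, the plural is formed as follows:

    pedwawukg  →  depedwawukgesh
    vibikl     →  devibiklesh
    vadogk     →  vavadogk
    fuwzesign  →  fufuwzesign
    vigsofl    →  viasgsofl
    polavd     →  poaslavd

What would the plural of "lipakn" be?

vibikl and vigsofl both end in -l yet inflect differently (devibiklesh, viasgsofl), so the final letter is not what conditions the rule; the second-to-last letter is.
"lipakn" has second-to-last letter 'k'. The stems whose second-to-last letter is 'k' (pedwawukg → depedwawukgesh, vibikl → devibiklesh) add de- … -esh around the stem.
The other patterns: stems whose second-to-last letter is 'g' repeat the first consonant+vowel as a prefix; stems whose second-to-last letter is 'f' or 'v' insert -as- after the first vowel.
So lipakn → delipaknesh.

delipaknesh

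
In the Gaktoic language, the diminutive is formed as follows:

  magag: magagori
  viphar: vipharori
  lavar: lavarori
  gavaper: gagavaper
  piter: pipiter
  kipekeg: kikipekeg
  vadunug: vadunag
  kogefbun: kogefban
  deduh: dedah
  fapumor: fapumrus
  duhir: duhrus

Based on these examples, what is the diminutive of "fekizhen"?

fefekizhen

"fekizhen" has last vowel 'e'. The stems whose last vowel is 'e' (gavaper → gagavaper, piter → pipiter, kipekeg → kikipekeg) repeat the first consonant+vowel as a prefix.
The other patterns: stems whose last vowel is 'a' add -ori; stems whose last vowel is 'u' change the last vowel to 'a'; stems whose last vowel is 'i' or 'o' delete the last vowel and add -us.
So fekizhen → fefekizhen.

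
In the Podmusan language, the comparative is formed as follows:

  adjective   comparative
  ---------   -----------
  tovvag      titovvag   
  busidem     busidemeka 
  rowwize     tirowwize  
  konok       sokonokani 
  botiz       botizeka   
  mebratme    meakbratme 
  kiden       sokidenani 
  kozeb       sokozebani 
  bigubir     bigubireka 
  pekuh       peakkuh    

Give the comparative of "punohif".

puaknohif

"punohif" begins with p-. The one such stem in the data (pekuh → peakkuh) inserts -ak- after the first vowel (as does mebratme), so the same rule applies.
So punohif → puaknohif.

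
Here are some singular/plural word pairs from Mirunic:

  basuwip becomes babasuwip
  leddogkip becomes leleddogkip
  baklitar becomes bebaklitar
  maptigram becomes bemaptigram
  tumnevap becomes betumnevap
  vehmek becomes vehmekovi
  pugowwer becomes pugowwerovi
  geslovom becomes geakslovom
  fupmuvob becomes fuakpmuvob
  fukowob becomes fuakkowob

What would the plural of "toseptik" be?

totoseptik

"toseptik" has last vowel 'i'. The stems whose last vowel is 'i' (basuwip → babasuwip, leddogkip → leleddogkip) repeat the first consonant+vowel as a prefix.
So toseptik → totoseptik.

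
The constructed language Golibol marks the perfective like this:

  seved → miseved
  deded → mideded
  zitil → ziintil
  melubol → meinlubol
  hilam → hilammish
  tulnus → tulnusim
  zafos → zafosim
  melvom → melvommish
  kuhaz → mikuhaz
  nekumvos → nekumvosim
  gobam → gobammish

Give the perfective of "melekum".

melekummish

zafos and melvom both have last vowel 'o' yet inflect differently (zafosim, melvommish), so the last vowel is not what conditions the rule; the final letter is.
"melekum" ends in -m. The stems ending in -m (gobam → gobammish, melvom → melvommish, hilam → hilammish) double the final consonant and add -ish.
So melekum → melekummish.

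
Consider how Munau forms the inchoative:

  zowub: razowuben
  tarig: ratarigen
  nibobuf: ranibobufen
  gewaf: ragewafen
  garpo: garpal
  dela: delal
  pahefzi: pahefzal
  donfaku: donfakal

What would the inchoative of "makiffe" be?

makiffal

"makiffe" ends in a vowel. The stems ending in a vowel (garpo → garpal, dela → delal, pahefzi → pahefzal) drop the final letter and add -al.
So makiffe → makiffal.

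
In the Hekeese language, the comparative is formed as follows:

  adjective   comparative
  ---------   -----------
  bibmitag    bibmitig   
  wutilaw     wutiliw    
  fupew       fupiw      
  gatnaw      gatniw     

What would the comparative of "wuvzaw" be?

Every pair shown (bibmitag → bibmitig, wutilaw → wutiliw, fupew → fupiw, …) follows the same rule: change the last vowel to 'i'.
So wuvzaw → wuvziw.

wuvziw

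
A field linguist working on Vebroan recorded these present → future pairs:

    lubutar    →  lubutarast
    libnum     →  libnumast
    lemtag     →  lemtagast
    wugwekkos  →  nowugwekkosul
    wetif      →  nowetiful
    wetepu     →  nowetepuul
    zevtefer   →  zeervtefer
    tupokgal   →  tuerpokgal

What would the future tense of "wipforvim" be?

nowipforvimul

lubutar and zevtefer both end in -r yet inflect differently (lubutarast, zeervtefer), so the final letter is not what conditions the rule; the first letter is.
"wipforvim" begins with w-. The stems beginning with w- (wugwekkos → nowugwekkosul, wetif → nowetiful, wetepu → nowetepuul) add no- … -ul around the stem.
So wipforvim → nowipforvimul.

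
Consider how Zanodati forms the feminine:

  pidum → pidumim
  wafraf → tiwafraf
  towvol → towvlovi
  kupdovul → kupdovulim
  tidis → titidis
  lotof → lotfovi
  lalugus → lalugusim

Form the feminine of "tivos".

"tivos" has last vowel 'o'. The stems whose last vowel is 'o' (lotof → lotfovi, towvol → towvlovi) delete the last vowel and add -ovi.
So tivos → tivsovi.

tivsovi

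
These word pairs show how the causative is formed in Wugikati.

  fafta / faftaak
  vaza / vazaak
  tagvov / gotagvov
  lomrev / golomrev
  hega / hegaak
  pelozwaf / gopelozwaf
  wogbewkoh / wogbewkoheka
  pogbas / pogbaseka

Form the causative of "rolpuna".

rolpunaak

"rolpuna" ends in -a. The stems ending in -a (hega → hegaak, fafta → faftaak, vaza → vazaak) add -ak.
The other patterns: stems ending in -h or -s add -eka; stems ending in -f or -v add the prefix go-.
So rolpuna → rolpunaak.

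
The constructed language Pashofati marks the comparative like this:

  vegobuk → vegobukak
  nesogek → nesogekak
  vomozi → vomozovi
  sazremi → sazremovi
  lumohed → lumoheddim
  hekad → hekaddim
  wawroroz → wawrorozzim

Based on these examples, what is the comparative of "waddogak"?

waddogakak

nesogek and lumohed both have last vowel 'e' yet inflect differently (nesogekak, lumoheddim), so the last vowel is not what conditions the rule; the final letter is.
"waddogak" ends in -k. The stems ending in -k (vegobuk → vegobukak, nesogek → nesogekak) add -ak.
The other patterns: stems ending in -i drop the final letter and add -ovi; stems ending in -d or -z double the final consonant and add -im.
So waddogak → waddogakak.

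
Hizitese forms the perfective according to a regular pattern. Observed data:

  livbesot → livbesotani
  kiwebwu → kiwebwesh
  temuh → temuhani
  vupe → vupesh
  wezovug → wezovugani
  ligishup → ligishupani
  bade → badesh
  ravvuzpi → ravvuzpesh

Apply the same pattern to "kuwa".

ligishup and kiwebwu both have last vowel 'u' yet inflect differently (ligishupani, kiwebwesh), so the last vowel is not what conditions the rule; whether the stem ends in a vowel or a consonant is.
"kuwa" ends in a vowel. The stems ending in a vowel (kiwebwu → kiwebwesh, vupe → vupesh, bade → badesh) drop the final letter and add -esh.
The other pattern: stems ending in a consonant add -ani.
So kuwa → kuwesh.

kuwesh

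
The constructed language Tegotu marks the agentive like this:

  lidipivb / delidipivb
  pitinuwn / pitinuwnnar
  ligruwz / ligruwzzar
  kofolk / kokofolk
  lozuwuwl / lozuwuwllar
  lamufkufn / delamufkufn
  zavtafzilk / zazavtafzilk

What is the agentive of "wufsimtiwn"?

wufsimtiwnnar

pitinuwn and lamufkufn both end in -n yet inflect differently (pitinuwnnar, delamufkufn), so the final letter is not what conditions the rule; the second-to-last letter is.
"wufsimtiwn" has second-to-last letter 'w'. The stems whose second-to-last letter is 'w' (pitinuwn → pitinuwnnar, ligruwz → ligruwzzar, lozuwuwl → lozuwuwllar) double the final consonant and add -ar.
So wufsimtiwn → wufsimtiwnnar.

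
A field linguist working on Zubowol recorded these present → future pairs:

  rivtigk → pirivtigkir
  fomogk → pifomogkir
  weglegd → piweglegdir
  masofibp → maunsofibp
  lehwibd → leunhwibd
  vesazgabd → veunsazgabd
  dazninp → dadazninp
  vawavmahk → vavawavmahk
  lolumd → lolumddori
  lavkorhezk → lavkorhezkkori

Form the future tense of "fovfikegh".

weglegd and lehwibd both end in -d yet inflect differently (piweglegdir, leunhwibd), so the final letter is not what conditions the rule; the second-to-last letter is.
"fovfikegh" has second-to-last letter 'g'. The stems whose second-to-last letter is 'g' (rivtigk → pirivtigkir, fomogk → pifomogkir, weglegd → piweglegdir) add pi- … -ir around the stem.
The other patterns: stems whose second-to-last letter is 'b' insert -un- after the first vowel; stems whose second-to-last letter is 'h' or 'n' repeat the first consonant+vowel as a prefix; stems whose second-to-last letter is 'm' or 'z' double the final consonant and add -ori.
So fovfikegh → pifovfikeghir.

pifovfikeghir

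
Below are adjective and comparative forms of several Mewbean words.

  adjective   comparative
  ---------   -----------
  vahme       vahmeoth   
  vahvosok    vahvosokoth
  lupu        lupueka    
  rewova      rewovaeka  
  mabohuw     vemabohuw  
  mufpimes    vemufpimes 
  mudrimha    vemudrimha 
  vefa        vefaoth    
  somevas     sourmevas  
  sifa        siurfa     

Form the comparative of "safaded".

mudrimha and vefa both end in -a yet inflect differently (vemudrimha, vefaoth), so the final letter is not what conditions the rule; the first letter is.
"safaded" begins with s-. The stems beginning with s- (sifa → siurfa, somevas → sourmevas) insert -ur- after the first vowel.
The other patterns: stems beginning with m- add the prefix ve-; stems beginning with v- add -oth; stems beginning with l- or r- add -eka.
So safaded → saurfaded.

saurfaded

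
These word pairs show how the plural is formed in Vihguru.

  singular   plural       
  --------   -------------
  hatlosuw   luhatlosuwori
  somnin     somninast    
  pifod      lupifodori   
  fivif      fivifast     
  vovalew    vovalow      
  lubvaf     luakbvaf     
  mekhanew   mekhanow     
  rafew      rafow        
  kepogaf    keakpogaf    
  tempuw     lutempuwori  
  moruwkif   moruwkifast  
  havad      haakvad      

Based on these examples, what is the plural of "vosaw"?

rafew and tempuw both end in -w yet inflect differently (rafow, lutempuwori), so the final letter is not what conditions the rule; the last vowel is.
"vosaw" has last vowel 'a'. The stems whose last vowel is 'a' (lubvaf → luakbvaf, havad → haakvad, kepogaf → keakpogaf) insert -ak- after the first vowel.
The other patterns: stems whose last vowel is 'e' change the last vowel to 'o'; stems whose last vowel is 'i' add -ast; stems whose last vowel is 'o' or 'u' add lu- … -ori around the stem.
So vosaw → voaksaw.

voaksaw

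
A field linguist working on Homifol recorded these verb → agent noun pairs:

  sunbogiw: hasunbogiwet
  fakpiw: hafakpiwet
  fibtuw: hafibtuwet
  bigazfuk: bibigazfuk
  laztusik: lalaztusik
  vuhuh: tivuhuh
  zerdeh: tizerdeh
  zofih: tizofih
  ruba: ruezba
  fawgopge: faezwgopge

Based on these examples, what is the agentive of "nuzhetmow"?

"nuzhetmow" ends in -w. The stems ending in -w (sunbogiw → hasunbogiwet, fakpiw → hafakpiwet, fibtuw → hafibtuwet) add ha- … -et around the stem.
The other patterns: stems ending in -k repeat the first consonant+vowel as a prefix; stems ending in -h add the prefix ti-; stems ending in -a or -e insert -ez- after the first vowel.
So nuzhetmow → hanuzhetmowet.

hanuzhetmowet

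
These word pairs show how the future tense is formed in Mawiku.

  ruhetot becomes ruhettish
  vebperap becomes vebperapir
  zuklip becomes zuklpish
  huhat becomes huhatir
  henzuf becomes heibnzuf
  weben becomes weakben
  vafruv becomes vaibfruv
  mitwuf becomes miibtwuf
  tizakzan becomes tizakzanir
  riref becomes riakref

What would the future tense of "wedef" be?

weben and tizakzan both end in -n yet inflect differently (weakben, tizakzanir), so the final letter is not what conditions the rule; the last vowel is.
"wedef" has last vowel 'e'. The stems whose last vowel is 'e' (riref → riakref, weben → weakben) insert -ak- after the first vowel.
So wedef → weakdef.

weakdef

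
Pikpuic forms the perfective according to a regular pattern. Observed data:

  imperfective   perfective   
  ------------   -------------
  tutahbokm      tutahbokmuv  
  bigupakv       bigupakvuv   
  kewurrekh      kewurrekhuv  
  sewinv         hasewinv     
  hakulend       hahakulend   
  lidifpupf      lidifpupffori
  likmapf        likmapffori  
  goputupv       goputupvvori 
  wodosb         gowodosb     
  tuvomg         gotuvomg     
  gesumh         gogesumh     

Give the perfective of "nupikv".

bigupakv and sewinv both end in -v yet inflect differently (bigupakvuv, hasewinv), so the final letter is not what conditions the rule; the second-to-last letter is.
"nupikv" has second-to-last letter 'k'. The stems whose second-to-last letter is 'k' (tutahbokm → tutahbokmuv, bigupakv → bigupakvuv, kewurrekh → kewurrekhuv) add -uv.
The other patterns: stems whose second-to-last letter is 'n' add the prefix ha-; stems whose second-to-last letter is 'p' double the final consonant and add -ori; stems whose second-to-last letter is 'm' or 's' add the prefix go-.
So nupikv → nupikvuv.

nupikvuv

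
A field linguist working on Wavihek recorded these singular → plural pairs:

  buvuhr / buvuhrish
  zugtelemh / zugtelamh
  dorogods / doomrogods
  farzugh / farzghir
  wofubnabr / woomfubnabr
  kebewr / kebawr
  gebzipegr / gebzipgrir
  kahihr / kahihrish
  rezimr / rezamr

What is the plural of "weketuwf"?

weketawf

zugtelemh and farzugh both end in -h yet inflect differently (zugtelamh, farzghir), so the final letter is not what conditions the rule; the second-to-last letter is.
"weketuwf" has second-to-last letter 'w'. The one such stem in the data (kebewr → kebawr) changes the last vowel to 'a' (as do zugtelemh, rezimr), so the same rule applies.
The other patterns: stems whose second-to-last letter is 'g' delete the last vowel and add -ir; stems whose second-to-last letter is 'h' add -ish; stems whose second-to-last letter is 'b' or 'd' insert -om- after the first vowel.
So weketuwf → weketawf.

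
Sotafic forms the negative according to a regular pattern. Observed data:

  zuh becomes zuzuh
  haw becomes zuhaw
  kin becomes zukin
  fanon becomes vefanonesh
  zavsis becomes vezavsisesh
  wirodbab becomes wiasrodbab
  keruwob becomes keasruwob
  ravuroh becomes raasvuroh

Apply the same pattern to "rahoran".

"rahoran" has 3 vowels. The stems with 3 vowels (wirodbab → wiasrodbab, keruwob → keasruwob, ravuroh → raasvuroh) insert -as- after the first vowel.
The other patterns: stems with 1 vowel add the prefix zu-; stems with 2 vowels add ve- … -esh around the stem.
So rahoran → raashoran.

raashoran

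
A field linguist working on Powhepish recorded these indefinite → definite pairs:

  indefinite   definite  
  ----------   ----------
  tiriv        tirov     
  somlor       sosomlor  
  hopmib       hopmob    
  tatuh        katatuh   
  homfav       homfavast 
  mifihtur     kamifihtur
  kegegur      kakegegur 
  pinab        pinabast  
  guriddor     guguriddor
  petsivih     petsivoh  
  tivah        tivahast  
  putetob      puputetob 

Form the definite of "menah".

putetob and pinab both end in -b yet inflect differently (puputetob, pinabast), so the final letter is not what conditions the rule; the last vowel is.
"menah" has last vowel 'a'. The stems whose last vowel is 'a' (tivah → tivahast, pinab → pinabast, homfav → homfavast) add -ast.
The other patterns: stems whose last vowel is 'o' repeat the first consonant+vowel as a prefix; stems whose last vowel is 'i' change the last vowel to 'o'; stems whose last vowel is 'u' add the prefix ka-.
So menah → menahast.

menahast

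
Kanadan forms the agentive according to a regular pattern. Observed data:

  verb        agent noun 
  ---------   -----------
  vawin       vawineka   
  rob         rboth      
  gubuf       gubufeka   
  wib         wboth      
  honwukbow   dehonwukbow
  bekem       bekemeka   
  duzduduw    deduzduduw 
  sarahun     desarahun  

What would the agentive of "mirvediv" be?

demirvediv

vawin and sarahun both end in -n yet inflect differently (vawineka, desarahun), so the final letter is not what conditions the rule; the number of vowels is.
"mirvediv" has 3 vowels. The stems with 3 vowels (duzduduw → deduzduduw, honwukbow → dehonwukbow, sarahun → desarahun) add the prefix de-.
The other patterns: stems with 1 vowel delete the last vowel and add -oth; stems with 2 vowels add -eka.
So mirvediv → demirvediv.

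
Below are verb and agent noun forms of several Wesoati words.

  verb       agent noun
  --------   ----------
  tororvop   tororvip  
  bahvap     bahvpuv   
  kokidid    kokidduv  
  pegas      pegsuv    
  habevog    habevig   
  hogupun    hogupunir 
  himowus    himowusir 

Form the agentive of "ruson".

rusin

"ruson" has last vowel 'o'. The stems whose last vowel is 'o' (tororvop → tororvip, habevog → habevig) change the last vowel to 'i'.
The other patterns: stems whose last vowel is 'a' or 'i' delete the last vowel and add -uv; stems whose last vowel is 'u' add -ir.
So ruson → rusin.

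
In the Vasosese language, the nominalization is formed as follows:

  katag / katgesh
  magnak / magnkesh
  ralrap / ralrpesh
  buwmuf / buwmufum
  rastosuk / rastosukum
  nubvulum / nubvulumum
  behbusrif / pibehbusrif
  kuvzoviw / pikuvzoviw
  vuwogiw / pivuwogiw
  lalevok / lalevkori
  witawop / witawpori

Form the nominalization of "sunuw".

magnak and rastosuk both end in -k yet inflect differently (magnkesh, rastosukum), so the final letter is not what conditions the rule; the last vowel is.
"sunuw" has last vowel 'u'. The stems whose last vowel is 'u' (buwmuf → buwmufum, rastosuk → rastosukum, nubvulum → nubvulumum) add -um.
The other patterns: stems whose last vowel is 'a' delete the last vowel and add -esh; stems whose last vowel is 'i' add the prefix pi-; stems whose last vowel is 'o' delete the last vowel and add -ori.
So sunuw → sunuwum.

sunuwum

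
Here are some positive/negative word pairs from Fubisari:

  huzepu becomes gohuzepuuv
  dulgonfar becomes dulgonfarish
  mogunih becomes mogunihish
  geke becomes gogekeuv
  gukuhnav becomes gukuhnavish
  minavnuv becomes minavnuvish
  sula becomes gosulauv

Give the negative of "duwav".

sula and gukuhnav both have last vowel 'a' yet inflect differently (gosulauv, gukuhnavish), so the last vowel is not what conditions the rule; whether the stem ends in a vowel or a consonant is.
"duwav" ends in a consonant. The stems ending in a consonant (gukuhnav → gukuhnavish, dulgonfar → dulgonfarish, mogunih → mogunihish) add -ish.
So duwav → duwavish.

duwavish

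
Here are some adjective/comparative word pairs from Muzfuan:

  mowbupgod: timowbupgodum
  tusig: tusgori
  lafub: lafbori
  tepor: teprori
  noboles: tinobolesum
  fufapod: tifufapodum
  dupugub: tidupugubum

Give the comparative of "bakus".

baksori

dupugub and lafub both end in -b yet inflect differently (tidupugubum, lafbori), so the final letter is not what conditions the rule; the number of vowels is.
"bakus" has 2 vowels. The stems with 2 vowels (tusig → tusgori, lafub → lafbori, tepor → teprori) delete the last vowel and add -ori.
So bakus → baksori.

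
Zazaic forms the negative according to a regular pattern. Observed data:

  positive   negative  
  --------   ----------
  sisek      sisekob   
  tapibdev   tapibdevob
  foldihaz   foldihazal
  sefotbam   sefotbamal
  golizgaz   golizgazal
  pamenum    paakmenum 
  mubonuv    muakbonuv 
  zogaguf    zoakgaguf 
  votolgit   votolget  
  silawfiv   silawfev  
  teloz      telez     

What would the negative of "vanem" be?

"vanem" has last vowel 'e'. The stems whose last vowel is 'e' (sisek → sisekob, tapibdev → tapibdevob) add -ob.
So vanem → vanemob.

vanemob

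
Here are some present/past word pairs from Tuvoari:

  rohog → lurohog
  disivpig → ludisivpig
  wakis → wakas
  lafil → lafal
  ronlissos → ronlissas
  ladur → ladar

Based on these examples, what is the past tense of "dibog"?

ludibog

disivpig and wakis both have last vowel 'i' yet inflect differently (ludisivpig, wakas), so the last vowel is not what conditions the rule; the final letter is.
"dibog" ends in -g. The stems ending in -g (rohog → lurohog, disivpig → ludisivpig) add the prefix lu-.
The other pattern: stems ending in -l, -r or -s change the last vowel to 'a'.
So dibog → ludibog.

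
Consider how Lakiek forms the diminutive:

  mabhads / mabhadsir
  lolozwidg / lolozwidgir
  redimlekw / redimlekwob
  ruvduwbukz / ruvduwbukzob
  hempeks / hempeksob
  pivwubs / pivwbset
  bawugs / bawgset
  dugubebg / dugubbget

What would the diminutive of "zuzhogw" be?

zuzhgwet

"zuzhogw" has second-to-last letter 'g'. The one such stem in the data (bawugs → bawgset) deletes the last vowel and adds -et (as do pivwubs, dugubebg), so the same rule applies.
So zuzhogw → zuzhgwet.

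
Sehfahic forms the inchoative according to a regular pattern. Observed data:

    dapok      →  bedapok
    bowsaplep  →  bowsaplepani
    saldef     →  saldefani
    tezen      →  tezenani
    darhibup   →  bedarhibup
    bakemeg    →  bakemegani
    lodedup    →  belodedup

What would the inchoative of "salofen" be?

salofenani

"salofen" has last vowel 'e'. The stems whose last vowel is 'e' (bowsaplep → bowsaplepani, tezen → tezenani, saldef → saldefani) add -ani.
So salofen → salofenani.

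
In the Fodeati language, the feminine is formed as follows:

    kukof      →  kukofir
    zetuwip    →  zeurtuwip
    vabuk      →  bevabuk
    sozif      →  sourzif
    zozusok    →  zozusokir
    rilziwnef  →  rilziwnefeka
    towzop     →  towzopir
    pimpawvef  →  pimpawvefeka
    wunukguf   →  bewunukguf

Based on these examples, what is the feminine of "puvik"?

"puvik" has last vowel 'i'. The stems whose last vowel is 'i' (zetuwip → zeurtuwip, sozif → sourzif) insert -ur- after the first vowel.
The other patterns: stems whose last vowel is 'o' add -ir; stems whose last vowel is 'e' add -eka; stems whose last vowel is 'u' add the prefix be-.
So puvik → puurvik.

puurvik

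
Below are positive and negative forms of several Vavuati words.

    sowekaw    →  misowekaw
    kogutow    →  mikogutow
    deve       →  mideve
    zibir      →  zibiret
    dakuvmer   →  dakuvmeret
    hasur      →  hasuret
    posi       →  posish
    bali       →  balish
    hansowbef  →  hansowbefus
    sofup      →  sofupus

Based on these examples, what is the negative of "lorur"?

deve and dakuvmer both have last vowel 'e' yet inflect differently (mideve, dakuvmeret), so the last vowel is not what conditions the rule; the final letter is.
"lorur" ends in -r. The stems ending in -r (zibir → zibiret, dakuvmer → dakuvmeret, hasur → hasuret) add -et.
So lorur → loruret.

loruret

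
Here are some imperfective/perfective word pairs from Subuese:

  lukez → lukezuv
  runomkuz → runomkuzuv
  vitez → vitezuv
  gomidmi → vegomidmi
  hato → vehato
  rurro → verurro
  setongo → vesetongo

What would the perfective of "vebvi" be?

vevebvi

runomkuz and rurro both begin with r- yet inflect differently (runomkuzuv, verurro), so the first letter is not what conditions the rule; the final letter is.
"vebvi" ends in -i. The one such stem in the data (gomidmi → vegomidmi) adds the prefix ve-, so the same rule applies.
The other pattern: stems ending in -z add -uv.
So vebvi → vevebvi.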